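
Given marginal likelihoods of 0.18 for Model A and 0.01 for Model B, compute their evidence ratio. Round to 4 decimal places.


Ratio = ML(A) / ML(B) = 0.18/0.01
= 18.0

18.0


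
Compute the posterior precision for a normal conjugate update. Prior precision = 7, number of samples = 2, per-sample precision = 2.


tau_post = tau_0 + n * tau
= 7 + 2 * 2 = 11

11


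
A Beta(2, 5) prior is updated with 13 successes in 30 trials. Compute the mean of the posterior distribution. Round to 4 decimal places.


After update: Beta(15, 22)
Mean = 15 / (15 + 22) = 15 / 37
= 0.4054

0.4054


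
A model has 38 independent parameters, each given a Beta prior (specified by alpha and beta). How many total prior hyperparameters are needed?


Each Beta prior needs 2 hyperparameters (alpha and beta).
Total = 2 * 38 = 76

76


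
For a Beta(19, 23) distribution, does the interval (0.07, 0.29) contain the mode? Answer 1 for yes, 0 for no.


Mode of Beta(a,b) = (a-1)/(a+b-2)
= (19-1)/(19+23-2) = 0.45
Check: 0.07 <= 0.45 <= 0.29?
Result: 0

0


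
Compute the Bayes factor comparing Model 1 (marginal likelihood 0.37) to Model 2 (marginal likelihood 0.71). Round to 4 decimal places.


BF12 = marginal likelihood of M1 / marginal likelihood of M2
= 0.37/0.71
= 0.5211

0.5211


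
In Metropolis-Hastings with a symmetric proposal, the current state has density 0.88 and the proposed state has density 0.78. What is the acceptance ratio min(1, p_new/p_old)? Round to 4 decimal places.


Ratio = p_new / p_old = 0.78 / 0.88 = 0.8864
Acceptance = min(1, 0.8864) = 0.8864

0.8864


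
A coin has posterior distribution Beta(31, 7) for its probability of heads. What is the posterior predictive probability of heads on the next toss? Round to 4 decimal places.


Posterior predictive = E[theta] = alpha/(alpha+beta)
= 31/38
= 0.8158

0.8158


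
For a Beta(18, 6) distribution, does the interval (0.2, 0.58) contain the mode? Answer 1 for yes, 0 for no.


Mode of Beta(a,b) = (a-1)/(a+b-2)
= (18-1)/(18+6-2) = 0.7727
Check: 0.2 <= 0.7727 <= 0.58?
Result: 0

0


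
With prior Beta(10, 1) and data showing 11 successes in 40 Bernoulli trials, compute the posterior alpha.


Conjugate update: alpha_posterior = alpha_prior + k
= 10 + 11 = 21

21


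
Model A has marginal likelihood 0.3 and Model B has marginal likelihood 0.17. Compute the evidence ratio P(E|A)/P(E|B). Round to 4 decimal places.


Evidence ratio = P(E|A) / P(E|B)
= 0.3 / 0.17
= 1.7647

1.7647


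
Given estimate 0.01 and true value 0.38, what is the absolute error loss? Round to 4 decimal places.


Absolute error = |estimate - true|
= |-0.37| = 0.37

0.37


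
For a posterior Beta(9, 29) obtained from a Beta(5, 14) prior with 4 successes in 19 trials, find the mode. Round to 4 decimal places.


Mode = (alpha - 1) / (alpha + beta - 2)
= 8 / 36
= 0.2222

0.2222


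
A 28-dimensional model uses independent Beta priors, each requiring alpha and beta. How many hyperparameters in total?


Per parameter: 2 (alpha and beta).
Total = 28 * 2 = 56

56


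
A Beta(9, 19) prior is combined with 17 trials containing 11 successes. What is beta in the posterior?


In conjugate updating:
beta_posterior = beta_prior + (n - k)
= 19 + (17 - 11)
= 19 + 6 = 25

25


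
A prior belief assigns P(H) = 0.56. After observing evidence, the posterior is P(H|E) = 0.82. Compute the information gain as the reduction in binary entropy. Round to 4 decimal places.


H(prior) = -0.56*log2(0.56) - 0.44*log2(0.44)
= 0.9896
H(post) = -0.82*log2(0.82) - 0.18*log2(0.18)
= 0.6801
IG = 0.9896 - 0.6801 = 0.3095

0.3095


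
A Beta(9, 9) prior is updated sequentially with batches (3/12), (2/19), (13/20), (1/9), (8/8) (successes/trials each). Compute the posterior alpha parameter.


Sequential conjugate updating is equivalent to a single batch update.
Total successes across all batches = 27
alpha_posterior = alpha_prior + total_successes = 9 + 27
= 36

36


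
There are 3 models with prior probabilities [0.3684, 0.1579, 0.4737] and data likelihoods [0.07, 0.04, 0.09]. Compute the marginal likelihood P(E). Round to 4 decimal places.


P(E) = sum over models of P(M_i) * P(E|M_i)
= 0.3684*0.07 + 0.1579*0.04 + 0.4737*0.09
= 0.0747

0.0747


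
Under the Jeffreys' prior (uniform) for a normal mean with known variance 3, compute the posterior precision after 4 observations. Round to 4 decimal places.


Prior precision = 0 (flat prior).
Post. prec. = 0 + n/var = 4/3 = 1.3333

1.3333


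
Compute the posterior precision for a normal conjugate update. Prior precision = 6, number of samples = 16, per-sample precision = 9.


tau_post = tau_0 + n * tau
= 6 + 16 * 9 = 150

150


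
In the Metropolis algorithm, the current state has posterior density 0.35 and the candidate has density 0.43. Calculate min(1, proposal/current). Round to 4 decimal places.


Ratio = 0.43/0.35 = 1.2286
Acceptance probability = min(1, 1.2286)
= 1.0

1.0


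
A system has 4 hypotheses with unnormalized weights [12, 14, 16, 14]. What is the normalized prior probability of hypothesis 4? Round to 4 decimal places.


The normalized prior is the weight divided by the total.
Total weight = 56
P(H4) = 14 / 56 = 0.25

0.25


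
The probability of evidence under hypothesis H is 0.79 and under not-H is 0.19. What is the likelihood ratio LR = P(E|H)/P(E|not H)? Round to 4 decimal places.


LR = 0.79 / 0.19
= 4.1579

4.1579


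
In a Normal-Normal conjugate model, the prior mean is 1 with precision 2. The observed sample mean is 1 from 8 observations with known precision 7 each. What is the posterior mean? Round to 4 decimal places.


Posterior precision = tau0 + n*tau = 2 + 8*7 = 58
Posterior mean = (tau0*mu0 + n*tau*xbar) / posterior_precision
= (2*1 + 8*7*1) / 58
= 58 / 58 = 1.0

1.0


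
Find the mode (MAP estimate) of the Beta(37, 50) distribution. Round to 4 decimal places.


For Beta(a,b) with a,b > 1:
Mode = (a-1)/(a+b-2) = (37-1)/(87-2)
= 36/85 = 0.4235

0.4235


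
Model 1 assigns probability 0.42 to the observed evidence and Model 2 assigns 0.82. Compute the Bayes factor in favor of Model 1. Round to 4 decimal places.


BF = P(data|M1) / P(data|M2)
= 0.42 / 0.82 = 0.5122

0.5122


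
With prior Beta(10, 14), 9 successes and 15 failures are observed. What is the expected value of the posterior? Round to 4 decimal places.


Posterior = Beta(19, 29)
E[theta] = alpha/(alpha+beta)
= 19/48 = 0.3958

0.3958


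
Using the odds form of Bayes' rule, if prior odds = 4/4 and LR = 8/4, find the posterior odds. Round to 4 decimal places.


Bayes' rule in odds form: posterior odds = prior odds * LR
= (4 * 8) / (4 * 4)
= 32/16 = 2.0

2.0


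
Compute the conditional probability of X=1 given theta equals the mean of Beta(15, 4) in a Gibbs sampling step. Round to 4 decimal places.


Mean of Beta(15, 4) = 0.7895
P(X=1 | theta=0.7895) = 0.7895

0.7895


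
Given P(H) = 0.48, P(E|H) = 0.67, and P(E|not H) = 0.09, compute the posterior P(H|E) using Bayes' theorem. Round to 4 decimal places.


By Bayes' theorem: P(H|E) = P(E|H)*P(H) / P(E)
P(E) = P(E|H)*P(H) + P(E|not H)*P(not H)
P(E) = 0.67*0.48 + 0.09*0.52 = 0.3684
P(H|E) = 0.67*0.48 / 0.3684 = 0.873

0.873


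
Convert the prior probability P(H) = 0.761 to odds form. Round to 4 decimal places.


P(not H) = 1 - 0.761 = 0.239
Odds = 0.761 / 0.239 = 3.1841

3.1841


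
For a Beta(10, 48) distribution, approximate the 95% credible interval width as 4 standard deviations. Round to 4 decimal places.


Variance of Beta(a,b) = ab / ((a+b)^2 * (a+b+1))
= 10*48 / ((58)^2 * 59)
= 0.0024
SD = sqrt(0.0024) = 0.0492
Width = 4 * SD = 0.1967

0.1967


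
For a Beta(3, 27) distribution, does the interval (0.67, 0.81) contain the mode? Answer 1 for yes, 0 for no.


Mode of Beta(a,b) = (a-1)/(a+b-2)
= (3-1)/(3+27-2) = 0.0714
Check: 0.67 <= 0.0714 <= 0.81?
Result: 0

0


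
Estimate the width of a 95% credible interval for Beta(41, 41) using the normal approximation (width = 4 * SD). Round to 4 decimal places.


For Beta(a,b): Var = ab/((a+b)^2(a+b+1))
Var = 0.003, SD = 0.0549
Approximate 95% CI width = 4 * 0.0549 = 0.2195

0.2195


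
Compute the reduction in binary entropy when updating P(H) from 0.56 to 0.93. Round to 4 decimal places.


H_before = -p*log2(p) - (1-p)*log2(1-p) for p=0.56: 0.9896
H_after for p=0.93: 0.3659
Reduction = 0.9896 - 0.3659 = 0.6237

0.6237


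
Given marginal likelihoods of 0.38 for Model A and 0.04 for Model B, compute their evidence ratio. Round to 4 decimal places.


Ratio = ML(A) / ML(B) = 0.38/0.04
= 9.5

9.5


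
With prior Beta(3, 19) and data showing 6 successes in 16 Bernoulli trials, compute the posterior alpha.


Conjugate update: alpha_posterior = alpha_prior + k
= 3 + 6 = 9

9


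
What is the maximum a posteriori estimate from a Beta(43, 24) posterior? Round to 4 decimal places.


The MAP estimate equals the mode of the distribution.
Mode of Beta(a,b) = (a-1)/(a+b-2)
= 42/65
= 0.6462

0.6462


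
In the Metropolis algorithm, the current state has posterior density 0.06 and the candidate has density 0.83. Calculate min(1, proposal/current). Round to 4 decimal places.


Ratio = 0.83/0.06 = 13.8333
Acceptance probability = min(1, 13.8333)
= 1.0

1.0


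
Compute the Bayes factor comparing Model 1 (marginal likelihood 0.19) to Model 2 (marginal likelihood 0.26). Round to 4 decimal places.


BF12 = marginal likelihood of M1 / marginal likelihood of M2
= 0.19/0.26
= 0.7308

0.7308


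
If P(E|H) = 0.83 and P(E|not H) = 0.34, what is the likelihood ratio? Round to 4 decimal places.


Likelihood ratio = P(E|H) / P(E|not H)
= 0.83 / 0.34
= 2.4412

2.4412


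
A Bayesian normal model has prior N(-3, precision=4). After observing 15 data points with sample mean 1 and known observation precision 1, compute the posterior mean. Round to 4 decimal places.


Posterior mean = (prior_precision * prior_mean + n * data_precision * data_mean) / (prior_precision + n * data_precision)
Numerator = 4*-3 + 15*1*1 = 3
Denominator = 4 + 15*1 = 19
Posterior mean = 0.1579

0.1579


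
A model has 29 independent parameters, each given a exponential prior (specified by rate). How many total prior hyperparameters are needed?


Each exponential prior needs 1 hyperparameter (rate).
Total = 1 * 29 = 29

29


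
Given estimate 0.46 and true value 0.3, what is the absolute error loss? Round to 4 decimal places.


Absolute error = |estimate - true|
= |0.16| = 0.16

0.16


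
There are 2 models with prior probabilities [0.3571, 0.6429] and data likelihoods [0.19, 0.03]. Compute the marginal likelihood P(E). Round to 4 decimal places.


P(E) = sum over models of P(M_i) * P(E|M_i)
= 0.3571*0.19 + 0.6429*0.03
= 0.0871

0.0871


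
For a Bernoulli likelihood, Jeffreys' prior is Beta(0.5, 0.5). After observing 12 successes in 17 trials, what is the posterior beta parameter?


Jeffreys' prior for Bernoulli is Beta(0.5, 0.5).
Posterior is Beta(0.5 + k, 0.5 + n - k).
Posterior beta = 0.5 + (n - k) = 0.5 + 5 = 5.5

5.5


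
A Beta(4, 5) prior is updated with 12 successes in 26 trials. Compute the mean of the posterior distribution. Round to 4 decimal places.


After update: Beta(16, 19)
Mean = 16 / (16 + 19) = 16 / 35
= 0.4571

0.4571


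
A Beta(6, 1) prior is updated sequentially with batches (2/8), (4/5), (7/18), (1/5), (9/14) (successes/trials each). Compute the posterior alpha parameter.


Sequential conjugate updating is equivalent to a single batch update.
Total successes across all batches = 23
alpha_posterior = alpha_prior + total_successes = 6 + 23
= 29

29


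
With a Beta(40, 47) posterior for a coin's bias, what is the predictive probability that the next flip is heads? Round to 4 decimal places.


The predictive probability equals the posterior mean.
P(next = heads) = alpha / (alpha + beta)
= 40 / 87 = 0.4598

0.4598


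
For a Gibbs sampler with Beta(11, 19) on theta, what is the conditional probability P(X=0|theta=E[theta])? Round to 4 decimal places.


E[theta] = 11/(11+19) = 0.3667
P(X=0|theta) = 1 - theta = 0.6333

0.6333


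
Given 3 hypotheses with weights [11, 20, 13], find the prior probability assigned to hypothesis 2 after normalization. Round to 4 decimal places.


To normalize, divide each weight by the sum of all weights.
Sum = 44
Prior(H2) = 20/44 = 0.4545

0.4545


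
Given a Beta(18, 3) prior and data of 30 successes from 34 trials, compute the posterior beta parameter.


Number of failures = 34 - 30 = 4
Posterior beta = 3 + 4 = 7

7


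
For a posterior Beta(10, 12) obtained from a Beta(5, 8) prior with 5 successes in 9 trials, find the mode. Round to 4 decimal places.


Mode = (alpha - 1) / (alpha + beta - 2)
= 9 / 20
= 0.45

0.45


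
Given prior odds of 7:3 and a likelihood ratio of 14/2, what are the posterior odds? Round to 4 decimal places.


Posterior odds = prior odds * LR
Prior odds = 7/3 = 2.3333
LR = 14/2 = 7.0
Posterior odds = 2.3333 * 7.0 = 16.3333

16.3333


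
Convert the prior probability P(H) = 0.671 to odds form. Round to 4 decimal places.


P(not H) = 1 - 0.671 = 0.329
Odds = 0.671 / 0.329 = 2.0395

2.0395


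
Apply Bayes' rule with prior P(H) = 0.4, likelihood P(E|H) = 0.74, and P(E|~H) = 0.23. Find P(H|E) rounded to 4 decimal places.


Step 1: Compute marginal P(E) = P(E|H)P(H) + P(E|~H)P(~H)
= 0.74*0.4 + 0.23*0.6 = 0.434
Step 2: P(H|E) = P(E|H)P(H)/P(E) = 0.296/0.434
= 0.682

0.682


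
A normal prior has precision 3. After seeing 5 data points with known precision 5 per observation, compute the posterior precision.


In the conjugate normal model, precisions add:
tau_posterior = tau_prior + n * tau_data
= 3 + 5*5 = 28

28


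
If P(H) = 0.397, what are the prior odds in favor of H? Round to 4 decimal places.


Prior odds = P(H) / (1 - P(H))
= 0.397 / 0.603
= 0.6584

0.6584


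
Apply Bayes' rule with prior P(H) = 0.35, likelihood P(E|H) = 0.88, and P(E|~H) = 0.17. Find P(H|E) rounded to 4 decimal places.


Step 1: Compute marginal P(E) = P(E|H)P(H) + P(E|~H)P(~H)
= 0.88*0.35 + 0.17*0.65 = 0.4185
Step 2: P(H|E) = P(E|H)P(H)/P(E) = 0.308/0.4185
= 0.736

0.736


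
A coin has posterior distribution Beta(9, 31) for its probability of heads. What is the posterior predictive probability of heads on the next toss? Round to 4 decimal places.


Posterior predictive = E[theta] = alpha/(alpha+beta)
= 9/40
= 0.225

0.225


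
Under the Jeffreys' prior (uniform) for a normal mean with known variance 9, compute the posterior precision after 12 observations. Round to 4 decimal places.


Prior precision = 0 (flat prior).
Post. prec. = 0 + n/var = 12/9 = 1.3333

1.3333


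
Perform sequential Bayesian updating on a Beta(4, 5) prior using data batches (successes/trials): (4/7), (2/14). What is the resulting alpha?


Accumulate successes: 6
Posterior alpha = prior alpha + sum of successes
= 4 + 6 = 10

10


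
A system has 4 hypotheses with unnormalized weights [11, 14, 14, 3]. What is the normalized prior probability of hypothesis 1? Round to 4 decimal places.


The normalized prior is the weight divided by the total.
Total weight = 42
P(H1) = 11 / 42 = 0.2619

0.2619


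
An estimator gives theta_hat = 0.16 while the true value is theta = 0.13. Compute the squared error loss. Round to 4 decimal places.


The squared error loss is (theta_hat - theta)^2
= (0.16 - 0.13)^2
= (0.03)^2 = 0.0009

0.0009


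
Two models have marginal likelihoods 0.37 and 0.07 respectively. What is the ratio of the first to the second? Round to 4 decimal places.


Evidence ratio = 0.37 / 0.07
= 5.2857

5.2857


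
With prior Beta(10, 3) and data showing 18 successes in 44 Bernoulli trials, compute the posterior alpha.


Conjugate update: alpha_posterior = alpha_prior + k
= 10 + 18 = 28

28


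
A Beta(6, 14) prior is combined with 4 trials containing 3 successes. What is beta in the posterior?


In conjugate updating:
beta_posterior = beta_prior + (n - k)
= 14 + (4 - 3)
= 14 + 1 = 15

15


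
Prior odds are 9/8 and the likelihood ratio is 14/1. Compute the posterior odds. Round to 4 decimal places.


Posterior odds = prior odds * likelihood ratio
= (9/8) * (14/1)
= 126 / 8
= 15.75

15.75


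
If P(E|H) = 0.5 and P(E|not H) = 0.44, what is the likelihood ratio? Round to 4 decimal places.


Likelihood ratio = P(E|H) / P(E|not H)
= 0.5 / 0.44
= 1.1364

1.1364


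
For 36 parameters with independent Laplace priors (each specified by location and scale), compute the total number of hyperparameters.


A Laplace prior has 2 hyperparameters per parameter.
Total = 36 * 2 = 72

72


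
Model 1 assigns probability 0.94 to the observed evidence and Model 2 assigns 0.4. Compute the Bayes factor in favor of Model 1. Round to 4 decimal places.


BF = P(data|M1) / P(data|M2)
= 0.94 / 0.4 = 2.35

2.35


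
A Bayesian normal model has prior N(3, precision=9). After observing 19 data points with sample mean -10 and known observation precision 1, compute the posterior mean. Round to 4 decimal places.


Posterior mean = (prior_precision * prior_mean + n * data_precision * data_mean) / (prior_precision + n * data_precision)
Numerator = 9*3 + 19*1*-10 = -163
Denominator = 9 + 19*1 = 28
Posterior mean = -5.8214

-5.8214


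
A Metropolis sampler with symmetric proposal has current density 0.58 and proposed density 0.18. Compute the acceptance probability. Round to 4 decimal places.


For symmetric proposals, acceptance = min(1, pi(x*)/pi(x))
= min(1, 0.18/0.58)
= min(1, 0.3103) = 0.3103

0.3103


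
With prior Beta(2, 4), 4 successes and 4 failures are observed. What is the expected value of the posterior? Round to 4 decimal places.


Posterior = Beta(6, 8)
E[theta] = alpha/(alpha+beta)
= 6/14 = 0.4286

0.4286


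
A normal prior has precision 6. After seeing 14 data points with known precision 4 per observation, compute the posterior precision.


In the conjugate normal model, precisions add:
tau_posterior = tau_prior + n * tau_data
= 6 + 14*4 = 62

62


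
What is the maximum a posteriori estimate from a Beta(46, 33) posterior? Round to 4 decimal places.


The MAP estimate equals the mode of the distribution.
Mode of Beta(a,b) = (a-1)/(a+b-2)
= 45/77
= 0.5844

0.5844


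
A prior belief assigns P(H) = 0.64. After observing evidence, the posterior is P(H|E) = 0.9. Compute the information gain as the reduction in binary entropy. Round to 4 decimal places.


H(prior) = -0.64*log2(0.64) - 0.36*log2(0.36)
= 0.9427
H(post) = -0.9*log2(0.9) - 0.1*log2(0.1)
= 0.469
IG = 0.9427 - 0.469 = 0.4737

0.4737


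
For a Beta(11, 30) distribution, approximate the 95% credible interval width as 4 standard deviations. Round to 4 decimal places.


Variance of Beta(a,b) = ab / ((a+b)^2 * (a+b+1))
= 11*30 / ((41)^2 * 42)
= 0.0047
SD = sqrt(0.0047) = 0.0684
Width = 4 * SD = 0.2735

0.2735


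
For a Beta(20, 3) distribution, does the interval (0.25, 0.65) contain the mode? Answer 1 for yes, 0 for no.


Mode of Beta(a,b) = (a-1)/(a+b-2)
= (20-1)/(20+3-2) = 0.9048
Check: 0.25 <= 0.9048 <= 0.65?
Result: 0

0


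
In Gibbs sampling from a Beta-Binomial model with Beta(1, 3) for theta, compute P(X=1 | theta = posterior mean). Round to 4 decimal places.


Posterior mean = alpha/(alpha+beta) = 1/4 = 0.25
P(X=1|theta=mean) = theta = 0.25

0.25


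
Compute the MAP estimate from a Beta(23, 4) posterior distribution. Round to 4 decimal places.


MAP = mode of Beta distribution
= (alpha - 1)/(alpha + beta - 2)
= (23-1)/(23+4-2)
= 22/25 = 0.88

0.88


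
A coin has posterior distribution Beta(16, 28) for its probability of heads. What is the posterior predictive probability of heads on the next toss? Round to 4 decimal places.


Posterior predictive = E[theta] = alpha/(alpha+beta)
= 16/44
= 0.3636

0.3636


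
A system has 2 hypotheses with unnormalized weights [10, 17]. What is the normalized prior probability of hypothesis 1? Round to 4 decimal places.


The normalized prior is the weight divided by the total.
Total weight = 27
P(H1) = 10 / 27 = 0.3704

0.3704


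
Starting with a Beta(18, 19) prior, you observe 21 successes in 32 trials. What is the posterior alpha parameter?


For a Beta-Binomial conjugate model:
Posterior alpha = prior alpha + number of successes
= 18 + 21 = 39

39


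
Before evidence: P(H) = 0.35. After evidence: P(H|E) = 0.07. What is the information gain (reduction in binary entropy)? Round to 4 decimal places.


Prior entropy = 0.9341
Posterior entropy = 0.3659
Information gain = 0.9341 - 0.3659 = 0.5681

0.5681


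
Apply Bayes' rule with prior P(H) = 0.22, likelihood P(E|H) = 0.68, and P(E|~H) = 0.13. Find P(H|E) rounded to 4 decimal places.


Step 1: Compute marginal P(E) = P(E|H)P(H) + P(E|~H)P(~H)
= 0.68*0.22 + 0.13*0.78 = 0.251
Step 2: P(H|E) = P(E|H)P(H)/P(E) = 0.1496/0.251
= 0.596

0.596


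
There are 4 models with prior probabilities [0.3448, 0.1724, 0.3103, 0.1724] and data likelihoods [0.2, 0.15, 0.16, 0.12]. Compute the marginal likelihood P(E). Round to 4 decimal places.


P(E) = sum over models of P(M_i) * P(E|M_i)
= 0.3448*0.2 + 0.1724*0.15 + 0.3103*0.16 + 0.1724*0.12
= 0.1652

0.1652


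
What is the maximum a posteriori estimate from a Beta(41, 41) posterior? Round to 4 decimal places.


The MAP estimate equals the mode of the distribution.
Mode of Beta(a,b) = (a-1)/(a+b-2)
= 40/80
= 0.5

0.5


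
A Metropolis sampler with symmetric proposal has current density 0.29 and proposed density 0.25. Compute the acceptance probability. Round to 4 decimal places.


For symmetric proposals, acceptance = min(1, pi(x*)/pi(x))
= min(1, 0.25/0.29)
= min(1, 0.8621) = 0.8621

0.8621


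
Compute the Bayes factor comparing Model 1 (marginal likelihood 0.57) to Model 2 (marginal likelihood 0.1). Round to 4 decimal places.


BF12 = marginal likelihood of M1 / marginal likelihood of M2
= 0.57/0.1
= 5.7

5.7


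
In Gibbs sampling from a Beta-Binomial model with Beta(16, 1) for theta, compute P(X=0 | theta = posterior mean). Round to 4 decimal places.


Posterior mean = alpha/(alpha+beta) = 16/17 = 0.9412
P(X=0|theta=mean) = 1 - theta = 0.0588

0.0588


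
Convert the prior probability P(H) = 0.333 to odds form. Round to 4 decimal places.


P(not H) = 1 - 0.333 = 0.667
Odds = 0.333 / 0.667 = 0.4993

0.4993


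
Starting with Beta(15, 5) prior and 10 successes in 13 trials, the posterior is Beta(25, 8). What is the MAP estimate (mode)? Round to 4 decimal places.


The mode of Beta(a, b) when a > 1 and b > 1 is (a-1)/(a+b-2)
= (25 - 1) / (25 + 8 - 2)
= 24 / 31
= 0.7742

0.7742


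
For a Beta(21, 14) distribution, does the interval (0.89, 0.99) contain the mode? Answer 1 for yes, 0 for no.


Mode of Beta(a,b) = (a-1)/(a+b-2)
= (21-1)/(21+14-2) = 0.6061
Check: 0.89 <= 0.6061 <= 0.99?
Result: 0

0


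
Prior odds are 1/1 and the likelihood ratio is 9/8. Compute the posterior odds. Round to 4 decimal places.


Posterior odds = prior odds * likelihood ratio
= (1/1) * (9/8)
= 9 / 8
= 1.125

1.125


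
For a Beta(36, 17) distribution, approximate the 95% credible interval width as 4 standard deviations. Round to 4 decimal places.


Variance of Beta(a,b) = ab / ((a+b)^2 * (a+b+1))
= 36*17 / ((53)^2 * 54)
= 0.004
SD = sqrt(0.004) = 0.0635
Width = 4 * SD = 0.2541

0.2541


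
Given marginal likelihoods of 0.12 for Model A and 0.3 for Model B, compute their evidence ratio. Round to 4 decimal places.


Ratio = ML(A) / ML(B) = 0.12/0.3
= 0.4

0.4


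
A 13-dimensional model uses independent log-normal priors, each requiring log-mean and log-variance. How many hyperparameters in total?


Per parameter: 2 (log-mean and log-variance).
Total = 13 * 2 = 26

26


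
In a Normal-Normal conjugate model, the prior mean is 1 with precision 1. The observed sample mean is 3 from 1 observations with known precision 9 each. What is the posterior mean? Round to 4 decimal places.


Posterior precision = tau0 + n*tau = 1 + 1*9 = 10
Posterior mean = (tau0*mu0 + n*tau*xbar) / posterior_precision
= (1*1 + 1*9*3) / 10
= 28 / 10 = 2.8

2.8


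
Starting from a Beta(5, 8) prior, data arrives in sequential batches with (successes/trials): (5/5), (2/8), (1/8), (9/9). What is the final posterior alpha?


In sequential Bayesian updating, we sum all successes.
Total successes = 17
Final alpha = 5 + 17 = 22

22


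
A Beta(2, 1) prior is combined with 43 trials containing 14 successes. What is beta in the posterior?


In conjugate updating:
beta_posterior = beta_prior + (n - k)
= 1 + (43 - 14)
= 1 + 29 = 30

30


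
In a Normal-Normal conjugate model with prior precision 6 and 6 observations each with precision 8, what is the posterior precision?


Posterior precision = prior precision + n * observation precision
= 6 + 6 * 8
= 6 + 48 = 54

54


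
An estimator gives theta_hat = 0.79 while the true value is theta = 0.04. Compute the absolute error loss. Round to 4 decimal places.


The absolute error loss is |theta_hat - theta|
= |0.79 - 0.04|
= 0.75

0.75


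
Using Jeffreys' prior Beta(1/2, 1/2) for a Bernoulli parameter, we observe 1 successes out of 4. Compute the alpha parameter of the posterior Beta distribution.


Conjugate update: Beta(0.5 + k, 0.5 + n - k).
k = 1, n - k = 3
Posterior alpha = 0.5 + k = 0.5 + 1 = 1.5

1.5


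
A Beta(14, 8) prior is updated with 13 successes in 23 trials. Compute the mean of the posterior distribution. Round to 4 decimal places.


After update: Beta(27, 18)
Mean = 27 / (27 + 18) = 27 / 45
= 0.6

0.6


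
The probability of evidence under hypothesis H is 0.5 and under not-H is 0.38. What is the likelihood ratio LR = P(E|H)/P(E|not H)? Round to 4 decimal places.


LR = 0.5 / 0.38
= 1.3158

1.3158


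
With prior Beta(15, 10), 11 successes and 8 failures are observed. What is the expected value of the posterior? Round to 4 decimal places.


Posterior = Beta(26, 18)
E[theta] = alpha/(alpha+beta)
= 26/44 = 0.5909

0.5909


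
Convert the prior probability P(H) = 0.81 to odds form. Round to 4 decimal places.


P(not H) = 1 - 0.81 = 0.19
Odds = 0.81 / 0.19 = 4.2632

4.2632


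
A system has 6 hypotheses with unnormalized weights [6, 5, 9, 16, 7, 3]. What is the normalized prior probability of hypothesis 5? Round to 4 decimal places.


The normalized prior is the weight divided by the total.
Total weight = 46
P(H5) = 7 / 46 = 0.1522

0.1522


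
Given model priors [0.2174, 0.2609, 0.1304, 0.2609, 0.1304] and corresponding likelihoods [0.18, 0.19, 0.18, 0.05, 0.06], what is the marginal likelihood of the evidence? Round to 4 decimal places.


P(E) = sum_i P(M_i) P(E|M_i)
= 0.0391 + 0.0496 + 0.0235 + 0.013 + 0.0078
= 0.133

0.133


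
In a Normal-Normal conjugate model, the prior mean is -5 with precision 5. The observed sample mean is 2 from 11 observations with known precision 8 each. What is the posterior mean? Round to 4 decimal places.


Posterior precision = tau0 + n*tau = 5 + 11*8 = 93
Posterior mean = (tau0*mu0 + n*tau*xbar) / posterior_precision
= (5*-5 + 11*8*2) / 93
= 151 / 93 = 1.6237

1.6237


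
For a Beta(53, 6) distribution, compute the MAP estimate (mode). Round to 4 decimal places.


MAP = mode = (a-1)/(a+b-2)
= (53-1)/(53+6-2)
= 52/57 = 0.9123

0.9123


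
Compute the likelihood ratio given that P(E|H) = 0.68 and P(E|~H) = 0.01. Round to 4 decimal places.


LR = P(E|H) / P(E|~H)
= 0.68 / 0.01 = 68.0

68.0


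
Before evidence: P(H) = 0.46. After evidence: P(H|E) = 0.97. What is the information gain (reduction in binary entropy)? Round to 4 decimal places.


Prior entropy = 0.9954
Posterior entropy = 0.1944
Information gain = 0.9954 - 0.1944 = 0.801

0.801


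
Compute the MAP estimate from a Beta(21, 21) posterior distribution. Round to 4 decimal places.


MAP = mode of Beta distribution
= (alpha - 1)/(alpha + beta - 2)
= (21-1)/(21+21-2)
= 20/40 = 0.5

0.5


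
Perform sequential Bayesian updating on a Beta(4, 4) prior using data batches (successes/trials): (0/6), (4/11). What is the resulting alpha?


Accumulate successes: 4
Posterior alpha = prior alpha + sum of successes
= 4 + 4 = 8

8


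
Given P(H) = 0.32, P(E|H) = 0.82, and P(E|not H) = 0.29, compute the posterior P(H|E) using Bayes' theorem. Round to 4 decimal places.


By Bayes' theorem: P(H|E) = P(E|H)*P(H) / P(E)
P(E) = P(E|H)*P(H) + P(E|not H)*P(not H)
P(E) = 0.82*0.32 + 0.29*0.68 = 0.4596
P(H|E) = 0.82*0.32 / 0.4596 = 0.5709

0.5709


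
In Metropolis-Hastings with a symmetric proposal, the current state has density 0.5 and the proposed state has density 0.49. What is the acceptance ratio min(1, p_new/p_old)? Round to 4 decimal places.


Ratio = p_new / p_old = 0.49 / 0.5 = 0.98
Acceptance = min(1, 0.98) = 0.98

0.98


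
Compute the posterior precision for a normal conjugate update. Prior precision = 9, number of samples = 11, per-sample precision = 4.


tau_post = tau_0 + n * tau
= 9 + 11 * 4 = 53

53


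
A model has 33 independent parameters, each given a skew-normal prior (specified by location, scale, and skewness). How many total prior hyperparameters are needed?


Each skew-normal prior needs 3 hyperparameters (location, scale, and skewness).
Total = 3 * 33 = 99

99


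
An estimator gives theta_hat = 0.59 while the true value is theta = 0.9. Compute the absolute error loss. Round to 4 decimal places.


The absolute error loss is |theta_hat - theta|
= |0.59 - 0.9|
= 0.31

0.31


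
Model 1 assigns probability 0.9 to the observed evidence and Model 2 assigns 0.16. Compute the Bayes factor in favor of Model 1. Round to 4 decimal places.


BF = P(data|M1) / P(data|M2)
= 0.9 / 0.16 = 5.625

5.625


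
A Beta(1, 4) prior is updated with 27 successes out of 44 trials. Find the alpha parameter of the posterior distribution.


In the Beta-Binomial conjugate update:
alpha_post = alpha_prior + successes
= 1 + 27
= 28

28


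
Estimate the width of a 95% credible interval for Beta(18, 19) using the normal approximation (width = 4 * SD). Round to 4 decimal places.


For Beta(a,b): Var = ab/((a+b)^2(a+b+1))
Var = 0.0066, SD = 0.0811
Approximate 95% CI width = 4 * 0.0811 = 0.3243

0.3243


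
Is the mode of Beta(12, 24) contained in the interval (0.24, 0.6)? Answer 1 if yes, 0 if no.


Mode = (a-1)/(a+b-2) = 11/34 = 0.3235
Interval: (0.24, 0.6)
Contains mode? 1

1


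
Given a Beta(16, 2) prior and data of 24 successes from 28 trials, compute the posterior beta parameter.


Number of failures = 28 - 24 = 4
Posterior beta = 2 + 4 = 6

6


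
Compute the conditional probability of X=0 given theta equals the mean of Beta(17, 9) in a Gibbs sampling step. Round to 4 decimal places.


Mean of Beta(17, 9) = 0.6538
P(X=0 | theta=0.6538) = 0.3462

0.3462


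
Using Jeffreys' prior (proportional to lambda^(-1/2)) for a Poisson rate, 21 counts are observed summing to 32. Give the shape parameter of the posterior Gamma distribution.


Conjugate update: Gamma(prior_shape + S, prior_rate + n).
Prior shape = 0.5, prior rate = 0.
Posterior shape = 0.5 + S = 0.5 + 32 = 32.5

32.5


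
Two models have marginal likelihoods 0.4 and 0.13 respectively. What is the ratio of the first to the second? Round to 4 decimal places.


Evidence ratio = 0.4 / 0.13
= 3.0769

3.0769


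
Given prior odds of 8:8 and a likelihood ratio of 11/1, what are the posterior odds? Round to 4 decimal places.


Posterior odds = prior odds * LR
Prior odds = 8/8 = 1.0
LR = 11/1 = 11.0
Posterior odds = 1.0 * 11.0 = 11.0

11.0


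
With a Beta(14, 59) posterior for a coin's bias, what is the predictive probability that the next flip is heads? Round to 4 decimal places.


The predictive probability equals the posterior mean.
P(next = heads) = alpha / (alpha + beta)
= 14 / 73 = 0.1918

0.1918


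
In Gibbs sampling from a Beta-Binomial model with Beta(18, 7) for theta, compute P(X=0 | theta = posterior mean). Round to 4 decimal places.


Posterior mean = alpha/(alpha+beta) = 18/25 = 0.72
P(X=0|theta=mean) = 1 - theta = 0.28

0.28


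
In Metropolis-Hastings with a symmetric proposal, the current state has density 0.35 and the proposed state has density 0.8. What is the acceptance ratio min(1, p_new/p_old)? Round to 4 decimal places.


Ratio = p_new / p_old = 0.8 / 0.35 = 2.2857
Acceptance = min(1, 2.2857) = 1.0

1.0


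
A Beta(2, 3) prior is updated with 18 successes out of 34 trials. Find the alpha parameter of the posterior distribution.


In the Beta-Binomial conjugate update:
alpha_post = alpha_prior + successes
= 2 + 18
= 20

20


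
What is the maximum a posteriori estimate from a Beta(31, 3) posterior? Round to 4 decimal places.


The MAP estimate equals the mode of the distribution.
Mode of Beta(a,b) = (a-1)/(a+b-2)
= 30/32
= 0.9375

0.9375


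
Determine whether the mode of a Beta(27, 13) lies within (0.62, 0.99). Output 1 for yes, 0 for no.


First find the mode: (a-1)/(a+b-2) = 0.6842
Is 0.6842 in (0.62, 0.99)? 1

1


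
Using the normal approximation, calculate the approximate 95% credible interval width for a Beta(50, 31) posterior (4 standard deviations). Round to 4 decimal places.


Var(Beta) = 50*31/(81^2 * 82) = 0.0029
SD = 0.0537
Width ~ 4*SD = 0.2147

0.2147


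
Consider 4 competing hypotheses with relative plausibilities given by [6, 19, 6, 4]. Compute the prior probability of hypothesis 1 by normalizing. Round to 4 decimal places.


Sum of weights = 6 + 19 + 6 + 4 = 35
Normalized prior for H1 = 6 / 35
= 0.1714

0.1714


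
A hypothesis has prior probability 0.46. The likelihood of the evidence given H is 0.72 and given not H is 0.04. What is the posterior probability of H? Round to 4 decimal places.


Using Bayes' theorem:
P(E) = 0.46 * 0.72 + 0.54 * 0.04
P(E) = 0.3528
P(H|E) = (0.46 * 0.72) / 0.3528 = 0.9388

0.9388


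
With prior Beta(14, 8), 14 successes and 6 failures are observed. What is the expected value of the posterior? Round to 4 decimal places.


Posterior = Beta(28, 14)
E[theta] = alpha/(alpha+beta)
= 28/42 = 0.6667

0.6667


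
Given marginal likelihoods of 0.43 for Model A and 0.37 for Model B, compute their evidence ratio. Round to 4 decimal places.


Ratio = ML(A) / ML(B) = 0.43/0.37
= 1.1622

1.1622


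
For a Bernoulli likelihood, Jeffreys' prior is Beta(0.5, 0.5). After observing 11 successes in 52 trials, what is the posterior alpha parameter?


Jeffreys' prior for Bernoulli is Beta(0.5, 0.5).
Posterior is Beta(0.5 + k, 0.5 + n - k).
Posterior alpha = 0.5 + k = 0.5 + 11 = 11.5

11.5


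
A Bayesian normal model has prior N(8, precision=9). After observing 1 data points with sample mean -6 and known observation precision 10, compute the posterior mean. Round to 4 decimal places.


Posterior mean = (prior_precision * prior_mean + n * data_precision * data_mean) / (prior_precision + n * data_precision)
Numerator = 9*8 + 1*10*-6 = 12
Denominator = 9 + 1*10 = 19
Posterior mean = 0.6316

0.6316


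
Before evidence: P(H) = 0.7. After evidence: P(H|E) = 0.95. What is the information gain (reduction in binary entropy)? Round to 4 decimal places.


Prior entropy = 0.8813
Posterior entropy = 0.2864
Information gain = 0.8813 - 0.2864 = 0.5949

0.5949


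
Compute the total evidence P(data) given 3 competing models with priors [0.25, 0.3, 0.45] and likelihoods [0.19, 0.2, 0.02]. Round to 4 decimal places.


Marginal likelihood = sum P(model_i) * P(data|model_i)
Model 1: 0.25 * 0.19 = 0.0475
Model 2: 0.3 * 0.2 = 0.06
Model 3: 0.45 * 0.02 = 0.009
Total = 0.1165

0.1165


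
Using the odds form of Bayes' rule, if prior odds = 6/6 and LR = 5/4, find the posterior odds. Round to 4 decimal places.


Bayes' rule in odds form: posterior odds = prior odds * LR
= (6 * 5) / (6 * 4)
= 30/24 = 1.25

1.25


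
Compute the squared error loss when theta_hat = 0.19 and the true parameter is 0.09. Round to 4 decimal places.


L = (theta_hat - theta_true)^2
= (0.19 - 0.09)^2
= 0.1^2 = 0.01

0.01


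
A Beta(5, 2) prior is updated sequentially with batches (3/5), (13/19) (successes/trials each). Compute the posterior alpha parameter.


Sequential conjugate updating is equivalent to a single batch update.
Total successes across all batches = 16
alpha_posterior = alpha_prior + total_successes = 5 + 16
= 21

21


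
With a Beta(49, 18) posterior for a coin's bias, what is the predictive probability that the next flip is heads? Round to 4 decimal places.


The predictive probability equals the posterior mean.
P(next = heads) = alpha / (alpha + beta)
= 49 / 67 = 0.7313

0.7313


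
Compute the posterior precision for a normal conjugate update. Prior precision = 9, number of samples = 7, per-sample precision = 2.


tau_post = tau_0 + n * tau
= 9 + 7 * 2 = 23

23


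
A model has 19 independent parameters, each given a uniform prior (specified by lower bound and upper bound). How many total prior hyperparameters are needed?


Each uniform prior needs 2 hyperparameters (lower bound and upper bound).
Total = 2 * 19 = 38

38


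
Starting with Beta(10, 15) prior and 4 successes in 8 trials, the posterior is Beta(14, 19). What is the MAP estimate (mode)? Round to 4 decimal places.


The mode of Beta(a, b) when a > 1 and b > 1 is (a-1)/(a+b-2)
= (14 - 1) / (14 + 19 - 2)
= 13 / 31
= 0.4194

0.4194


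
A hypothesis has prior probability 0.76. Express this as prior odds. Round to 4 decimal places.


Odds = P(H) / P(not H) = 0.76 / 0.24
= 3.1667

3.1667


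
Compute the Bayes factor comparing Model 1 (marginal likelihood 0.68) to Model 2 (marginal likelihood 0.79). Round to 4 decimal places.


BF12 = marginal likelihood of M1 / marginal likelihood of M2
= 0.68/0.79
= 0.8608

0.8608


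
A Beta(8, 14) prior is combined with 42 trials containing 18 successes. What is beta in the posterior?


In conjugate updating:
beta_posterior = beta_prior + (n - k)
= 14 + (42 - 18)
= 14 + 24 = 38

38


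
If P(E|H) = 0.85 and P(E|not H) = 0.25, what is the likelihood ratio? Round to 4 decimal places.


Likelihood ratio = P(E|H) / P(E|not H)
= 0.85 / 0.25
= 3.4

3.4


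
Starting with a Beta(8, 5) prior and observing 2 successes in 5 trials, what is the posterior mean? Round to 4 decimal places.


Posterior parameters: alpha = 8 + 2 = 10
beta = 5 + 3 = 8
Posterior mean = alpha / (alpha + beta) = 10 / 18
= 0.5556

0.5556


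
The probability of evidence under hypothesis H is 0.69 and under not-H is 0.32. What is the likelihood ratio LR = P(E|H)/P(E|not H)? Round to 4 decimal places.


LR = 0.69 / 0.32
= 2.1562

2.1562


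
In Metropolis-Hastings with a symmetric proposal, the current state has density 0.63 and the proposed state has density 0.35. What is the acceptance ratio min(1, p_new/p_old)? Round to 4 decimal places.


Ratio = p_new / p_old = 0.35 / 0.63 = 0.5556
Acceptance = min(1, 0.5556) = 0.5556

0.5556


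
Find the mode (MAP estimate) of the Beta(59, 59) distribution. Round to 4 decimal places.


For Beta(a,b) with a,b > 1:
Mode = (a-1)/(a+b-2) = (59-1)/(118-2)
= 58/116 = 0.5

0.5


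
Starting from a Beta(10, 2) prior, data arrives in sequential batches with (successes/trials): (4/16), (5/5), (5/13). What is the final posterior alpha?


In sequential Bayesian updating, we sum all successes.
Total successes = 14
Final alpha = 10 + 14 = 24

24


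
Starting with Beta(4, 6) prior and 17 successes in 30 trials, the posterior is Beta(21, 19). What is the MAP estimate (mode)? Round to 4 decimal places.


The mode of Beta(a, b) when a > 1 and b > 1 is (a-1)/(a+b-2)
= (21 - 1) / (21 + 19 - 2)
= 20 / 38
= 0.5263

0.5263
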